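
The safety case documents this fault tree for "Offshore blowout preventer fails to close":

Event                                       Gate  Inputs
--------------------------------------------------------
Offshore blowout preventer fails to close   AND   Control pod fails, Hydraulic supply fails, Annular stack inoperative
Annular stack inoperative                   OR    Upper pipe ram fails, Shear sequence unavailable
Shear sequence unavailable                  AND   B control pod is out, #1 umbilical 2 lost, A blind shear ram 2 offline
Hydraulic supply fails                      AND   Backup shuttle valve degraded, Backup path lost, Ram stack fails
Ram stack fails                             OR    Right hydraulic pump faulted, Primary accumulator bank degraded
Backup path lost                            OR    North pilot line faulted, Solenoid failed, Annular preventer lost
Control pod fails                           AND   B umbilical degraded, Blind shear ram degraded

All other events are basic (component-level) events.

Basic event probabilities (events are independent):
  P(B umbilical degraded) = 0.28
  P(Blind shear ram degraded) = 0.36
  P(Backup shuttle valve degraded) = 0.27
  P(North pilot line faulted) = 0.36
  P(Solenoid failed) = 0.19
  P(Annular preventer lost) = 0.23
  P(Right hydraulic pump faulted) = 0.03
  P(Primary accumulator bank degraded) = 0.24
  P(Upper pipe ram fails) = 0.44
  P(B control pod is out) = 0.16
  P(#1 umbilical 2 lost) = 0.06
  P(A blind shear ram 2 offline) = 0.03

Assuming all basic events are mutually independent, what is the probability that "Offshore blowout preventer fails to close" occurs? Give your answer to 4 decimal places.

0.0019

P(Control pod fails) [AND] = 0.28 × 0.36 = 0.100800
P(Backup path lost) [OR] = 1 − (1−0.36) × (1−0.19) × (1−0.23) = 0.600832
P(Ram stack fails) [OR] = 1 − (1−0.03) × (1−0.24) = 0.262800
P(Hydraulic supply fails) [AND] = 0.27 × 0.600832 × 0.262800 = 0.042633
P(Shear sequence unavailable) [AND] = 0.16 × 0.06 × 0.03 = 0.000288
P(Annular stack inoperative) [OR] = 1 − (1−0.44) × (1−0.000288) = 0.440161
P(Offshore blowout preventer fails to close) [AND] = 0.100800 × 0.042633 × 0.440161 = 0.001892
Rounded to 4 decimal places: P(Offshore blowout preventer fails to close) ≈ 0.0019.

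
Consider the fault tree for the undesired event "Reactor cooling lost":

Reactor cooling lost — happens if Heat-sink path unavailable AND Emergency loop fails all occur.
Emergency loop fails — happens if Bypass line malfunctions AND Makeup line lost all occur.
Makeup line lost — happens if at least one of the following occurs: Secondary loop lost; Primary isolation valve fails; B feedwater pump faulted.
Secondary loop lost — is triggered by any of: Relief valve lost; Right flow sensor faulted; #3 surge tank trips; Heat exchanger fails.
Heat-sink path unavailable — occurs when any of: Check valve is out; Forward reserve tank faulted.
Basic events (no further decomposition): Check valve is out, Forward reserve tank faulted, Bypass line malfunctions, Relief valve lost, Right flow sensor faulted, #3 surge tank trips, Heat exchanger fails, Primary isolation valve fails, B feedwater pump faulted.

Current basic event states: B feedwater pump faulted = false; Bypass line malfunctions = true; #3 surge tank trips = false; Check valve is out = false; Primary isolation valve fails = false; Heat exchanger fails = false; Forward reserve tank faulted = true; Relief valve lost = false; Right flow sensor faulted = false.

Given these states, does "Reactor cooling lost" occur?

No

Heat-sink path unavailable [OR]: Check valve is out=not, Forward reserve tank faulted=occurs → at least one input occurs → occurs.
Secondary loop lost [OR]: Relief valve lost=not, Right flow sensor faulted=not, #3 surge tank trips=not, Heat exchanger fails=not → no input occurs → does not occur.
Makeup line lost [OR]: Secondary loop lost=not, Primary isolation valve fails=not, B feedwater pump faulted=not → no input occurs → does not occur.
Emergency loop fails [AND]: Bypass line malfunctions=occurs, Makeup line lost=not → not all inputs occur → does not occur.
Reactor cooling lost [AND]: Heat-sink path unavailable=occurs, Emergency loop fails=not → not all inputs occur → does not occur.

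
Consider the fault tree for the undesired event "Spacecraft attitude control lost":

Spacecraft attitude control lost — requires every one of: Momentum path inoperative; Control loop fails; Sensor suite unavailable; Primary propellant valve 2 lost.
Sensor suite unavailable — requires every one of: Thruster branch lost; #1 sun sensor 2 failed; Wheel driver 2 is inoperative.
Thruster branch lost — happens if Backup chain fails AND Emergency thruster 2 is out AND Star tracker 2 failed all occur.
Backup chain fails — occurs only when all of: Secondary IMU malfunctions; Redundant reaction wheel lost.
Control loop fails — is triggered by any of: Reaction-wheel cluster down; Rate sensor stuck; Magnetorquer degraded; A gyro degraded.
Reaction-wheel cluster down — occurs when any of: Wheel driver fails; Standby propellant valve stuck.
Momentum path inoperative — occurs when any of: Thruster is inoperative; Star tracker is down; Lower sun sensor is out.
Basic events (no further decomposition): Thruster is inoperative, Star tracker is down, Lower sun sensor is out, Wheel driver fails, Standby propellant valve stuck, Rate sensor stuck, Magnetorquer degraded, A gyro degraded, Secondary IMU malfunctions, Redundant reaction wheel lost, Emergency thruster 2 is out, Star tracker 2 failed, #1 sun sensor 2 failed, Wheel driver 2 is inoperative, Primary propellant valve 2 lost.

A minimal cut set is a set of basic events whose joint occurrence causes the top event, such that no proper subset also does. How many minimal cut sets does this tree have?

15

Momentum path inoperative [OR]: union of children's cut sets → 3 cut set(s).
Reaction-wheel cluster down [OR]: union of children's cut sets → 2 cut set(s).
Control loop fails [OR]: union of children's cut sets → 5 cut set(s).
Backup chain fails [AND]: one cut set from each child combined → 1 × 1 = 1 cut set(s).
Thruster branch lost [AND]: one cut set from each child combined → 1 × 1 × 1 = 1 cut set(s).
Sensor suite unavailable [AND]: one cut set from each child combined → 1 × 1 × 1 = 1 cut set(s).
Spacecraft attitude control lost [AND]: one cut set from each child combined → 3 × 5 × 1 × 1 = 15 cut set(s).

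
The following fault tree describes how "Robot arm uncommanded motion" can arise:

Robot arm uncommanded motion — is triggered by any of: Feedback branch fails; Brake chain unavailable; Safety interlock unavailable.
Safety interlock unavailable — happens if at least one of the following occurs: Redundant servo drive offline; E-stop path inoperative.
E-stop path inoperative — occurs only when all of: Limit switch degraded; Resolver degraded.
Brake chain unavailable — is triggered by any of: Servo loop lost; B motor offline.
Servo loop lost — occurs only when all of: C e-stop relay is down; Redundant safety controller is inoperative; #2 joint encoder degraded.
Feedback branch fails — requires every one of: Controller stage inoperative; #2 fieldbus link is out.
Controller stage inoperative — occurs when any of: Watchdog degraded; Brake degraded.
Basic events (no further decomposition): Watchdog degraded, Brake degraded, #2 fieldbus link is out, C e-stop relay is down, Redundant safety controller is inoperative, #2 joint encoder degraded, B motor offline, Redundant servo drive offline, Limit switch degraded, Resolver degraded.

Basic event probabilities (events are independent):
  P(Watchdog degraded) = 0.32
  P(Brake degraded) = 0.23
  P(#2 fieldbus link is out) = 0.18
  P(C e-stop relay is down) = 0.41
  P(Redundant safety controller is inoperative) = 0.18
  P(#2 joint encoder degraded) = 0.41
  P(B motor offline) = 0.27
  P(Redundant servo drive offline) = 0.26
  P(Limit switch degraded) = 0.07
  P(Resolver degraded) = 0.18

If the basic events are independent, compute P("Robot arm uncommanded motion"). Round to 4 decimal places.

P(Controller stage inoperative) [OR] = 1 − (1−0.32) × (1−0.23) = 0.476400
P(Feedback branch fails) [AND] = 0.476400 × 0.18 = 0.085752
P(Servo loop lost) [AND] = 0.41 × 0.18 × 0.41 = 0.030258
P(Brake chain unavailable) [OR] = 1 − (1−0.030258) × (1−0.27) = 0.292088
P(E-stop path inoperative) [AND] = 0.07 × 0.18 = 0.012600
P(Safety interlock unavailable) [OR] = 1 − (1−0.26) × (1−0.012600) = 0.269324
P(Robot arm uncommanded motion) [OR] = 1 − (1−0.085752) × (1−0.292088) × (1−0.269324) = 0.527101
Rounded to 4 decimal places: P(Robot arm uncommanded motion) ≈ 0.5271.

0.5271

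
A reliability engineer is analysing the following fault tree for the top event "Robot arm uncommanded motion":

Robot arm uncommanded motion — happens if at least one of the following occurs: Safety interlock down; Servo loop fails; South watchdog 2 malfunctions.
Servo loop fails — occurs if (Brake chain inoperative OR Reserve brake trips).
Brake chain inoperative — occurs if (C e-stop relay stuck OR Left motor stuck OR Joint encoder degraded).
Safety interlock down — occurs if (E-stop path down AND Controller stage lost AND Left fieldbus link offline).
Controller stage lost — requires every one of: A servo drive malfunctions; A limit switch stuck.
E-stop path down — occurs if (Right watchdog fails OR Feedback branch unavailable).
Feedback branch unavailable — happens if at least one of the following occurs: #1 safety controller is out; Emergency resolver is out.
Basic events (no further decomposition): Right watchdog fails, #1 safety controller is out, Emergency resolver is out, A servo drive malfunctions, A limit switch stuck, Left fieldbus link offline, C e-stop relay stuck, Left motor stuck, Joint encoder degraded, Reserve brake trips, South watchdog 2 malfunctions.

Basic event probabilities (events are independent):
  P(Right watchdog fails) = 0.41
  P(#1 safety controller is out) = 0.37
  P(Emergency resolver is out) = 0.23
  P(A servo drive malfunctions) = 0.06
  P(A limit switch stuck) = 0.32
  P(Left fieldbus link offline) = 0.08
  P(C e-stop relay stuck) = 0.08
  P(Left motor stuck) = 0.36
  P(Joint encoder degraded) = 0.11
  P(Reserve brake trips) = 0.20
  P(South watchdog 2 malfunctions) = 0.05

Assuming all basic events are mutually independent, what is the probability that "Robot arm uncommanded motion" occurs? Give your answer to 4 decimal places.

P(Feedback branch unavailable) [OR] = 1 − (1−0.37) × (1−0.23) = 0.514900
P(E-stop path down) [OR] = 1 − (1−0.41) × (1−0.514900) = 0.713791
P(Controller stage lost) [AND] = 0.06 × 0.32 = 0.019200
P(Safety interlock down) [AND] = 0.713791 × 0.019200 × 0.08 = 0.001096
P(Brake chain inoperative) [OR] = 1 − (1−0.08) × (1−0.36) × (1−0.11) = 0.475968
P(Servo loop fails) [OR] = 1 − (1−0.475968) × (1−0.20) = 0.580774
P(Robot arm uncommanded motion) [OR] = 1 − (1−0.001096) × (1−0.580774) × (1−0.05) = 0.602172
Rounded to 4 decimal places: P(Robot arm uncommanded motion) ≈ 0.6022.

0.6022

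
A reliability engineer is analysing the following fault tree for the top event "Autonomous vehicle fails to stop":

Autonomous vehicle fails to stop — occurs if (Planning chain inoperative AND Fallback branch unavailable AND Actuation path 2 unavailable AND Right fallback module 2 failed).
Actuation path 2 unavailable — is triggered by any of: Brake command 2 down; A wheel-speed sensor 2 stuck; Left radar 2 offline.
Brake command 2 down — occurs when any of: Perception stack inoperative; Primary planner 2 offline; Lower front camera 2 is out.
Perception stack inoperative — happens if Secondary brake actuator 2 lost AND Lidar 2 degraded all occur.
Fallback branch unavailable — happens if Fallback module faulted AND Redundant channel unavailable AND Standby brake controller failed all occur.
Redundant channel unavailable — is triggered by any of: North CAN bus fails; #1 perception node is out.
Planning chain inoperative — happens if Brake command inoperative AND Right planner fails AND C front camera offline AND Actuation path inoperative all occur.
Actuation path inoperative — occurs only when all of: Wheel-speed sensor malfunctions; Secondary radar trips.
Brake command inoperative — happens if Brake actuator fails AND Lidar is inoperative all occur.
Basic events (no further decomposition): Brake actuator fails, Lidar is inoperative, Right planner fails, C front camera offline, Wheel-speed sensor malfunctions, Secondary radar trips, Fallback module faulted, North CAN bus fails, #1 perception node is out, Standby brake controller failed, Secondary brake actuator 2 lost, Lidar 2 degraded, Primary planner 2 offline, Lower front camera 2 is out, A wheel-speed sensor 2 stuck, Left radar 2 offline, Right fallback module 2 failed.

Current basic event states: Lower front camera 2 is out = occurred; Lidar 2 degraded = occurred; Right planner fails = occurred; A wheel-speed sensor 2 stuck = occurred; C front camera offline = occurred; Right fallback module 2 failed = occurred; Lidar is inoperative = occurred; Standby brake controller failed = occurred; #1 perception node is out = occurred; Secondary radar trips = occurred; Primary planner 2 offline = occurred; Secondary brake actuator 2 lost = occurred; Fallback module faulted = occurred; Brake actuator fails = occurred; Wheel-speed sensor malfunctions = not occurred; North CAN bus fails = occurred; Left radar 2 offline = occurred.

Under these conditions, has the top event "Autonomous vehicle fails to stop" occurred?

Brake command inoperative [AND]: Brake actuator fails=occurs, Lidar is inoperative=occurs → all inputs occur → occurs.
Actuation path inoperative [AND]: Wheel-speed sensor malfunctions=not, Secondary radar trips=occurs → not all inputs occur → does not occur.
Planning chain inoperative [AND]: Brake command inoperative=occurs, Right planner fails=occurs, C front camera offline=occurs, Actuation path inoperative=not → not all inputs occur → does not occur.
Redundant channel unavailable [OR]: North CAN bus fails=occurs, #1 perception node is out=occurs → at least one input occurs → occurs.
Fallback branch unavailable [AND]: Fallback module faulted=occurs, Redundant channel unavailable=occurs, Standby brake controller failed=occurs → all inputs occur → occurs.
Perception stack inoperative [AND]: Secondary brake actuator 2 lost=occurs, Lidar 2 degraded=occurs → all inputs occur → occurs.
Brake command 2 down [OR]: Perception stack inoperative=occurs, Primary planner 2 offline=occurs, Lower front camera 2 is out=occurs → at least one input occurs → occurs.
Actuation path 2 unavailable [OR]: Brake command 2 down=occurs, A wheel-speed sensor 2 stuck=occurs, Left radar 2 offline=occurs → at least one input occurs → occurs.
Autonomous vehicle fails to stop [AND]: Planning chain inoperative=not, Fallback branch unavailable=occurs, Actuation path 2 unavailable=occurs, Right fallback module 2 failed=occurs → not all inputs occur → does not occur.

No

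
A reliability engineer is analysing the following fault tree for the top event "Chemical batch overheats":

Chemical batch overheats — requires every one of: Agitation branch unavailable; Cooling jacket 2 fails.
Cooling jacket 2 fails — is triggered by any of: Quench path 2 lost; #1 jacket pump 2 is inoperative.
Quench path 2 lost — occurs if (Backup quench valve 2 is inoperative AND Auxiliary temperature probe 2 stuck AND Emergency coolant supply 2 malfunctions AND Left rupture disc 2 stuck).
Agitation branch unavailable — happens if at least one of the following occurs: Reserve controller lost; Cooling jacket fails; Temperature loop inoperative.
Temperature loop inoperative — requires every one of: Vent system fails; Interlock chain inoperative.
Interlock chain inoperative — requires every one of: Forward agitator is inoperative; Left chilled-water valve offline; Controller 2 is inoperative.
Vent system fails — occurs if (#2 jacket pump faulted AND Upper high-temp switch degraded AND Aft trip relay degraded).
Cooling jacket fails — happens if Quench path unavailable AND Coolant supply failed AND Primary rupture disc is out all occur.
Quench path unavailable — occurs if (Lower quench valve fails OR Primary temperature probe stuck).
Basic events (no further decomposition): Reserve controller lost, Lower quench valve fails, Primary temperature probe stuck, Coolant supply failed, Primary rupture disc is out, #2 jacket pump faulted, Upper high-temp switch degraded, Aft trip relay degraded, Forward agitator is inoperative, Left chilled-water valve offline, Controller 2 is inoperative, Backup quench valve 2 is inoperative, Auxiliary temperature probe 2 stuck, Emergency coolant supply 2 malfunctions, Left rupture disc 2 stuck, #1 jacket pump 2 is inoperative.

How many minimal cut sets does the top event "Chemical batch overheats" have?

8

Quench path unavailable [OR]: union of children's cut sets → 2 cut set(s).
Cooling jacket fails [AND]: one cut set from each child combined → 2 × 1 × 1 = 2 cut set(s).
Vent system fails [AND]: one cut set from each child combined → 1 × 1 × 1 = 1 cut set(s).
Interlock chain inoperative [AND]: one cut set from each child combined → 1 × 1 × 1 = 1 cut set(s).
Temperature loop inoperative [AND]: one cut set from each child combined → 1 × 1 = 1 cut set(s).
Agitation branch unavailable [OR]: union of children's cut sets → 4 cut set(s).
Quench path 2 lost [AND]: one cut set from each child combined → 1 × 1 × 1 × 1 = 1 cut set(s).
Cooling jacket 2 fails [OR]: union of children's cut sets → 2 cut set(s).
Chemical batch overheats [AND]: one cut set from each child combined → 4 × 2 = 8 cut set(s).
Minimal cut sets: {Auxiliary temperature probe 2 stuck, Backup quench valve 2 is inoperative, Emergency coolant supply 2 malfunctions, Left rupture disc 2 stuck, Reserve controller lost}; {#1 jacket pump 2 is inoperative, Reserve controller lost}; {Auxiliary temperature probe 2 stuck, Backup quench valve 2 is inoperative, Coolant supply failed, Emergency coolant supply 2 malfunctions, Left rupture disc 2 stuck, Lower quench valve fails, Primary rupture disc is out}; {#1 jacket pump 2 is inoperative, Coolant supply failed, Lower quench valve fails, Primary rupture disc is out}; {Auxiliary temperature probe 2 stuck, Backup quench valve 2 is inoperative, Coolant supply failed, Emergency coolant supply 2 malfunctions, Left rupture disc 2 stuck, Primary rupture disc is out, Primary temperature probe stuck}; {#1 jacket pump 2 is inoperative, Coolant supply failed, Primary rupture disc is out, Primary temperature probe stuck}; {#2 jacket pump faulted, Aft trip relay degraded, Auxiliary temperature probe 2 stuck, Backup quench valve 2 is inoperative, Controller 2 is inoperative, Emergency coolant supply 2 malfunctions, Forward agitator is inoperative, Left chilled-water valve offline, Left rupture disc 2 stuck, Upper high-temp switch degraded}; {#1 jacket pump 2 is inoperative, #2 jacket pump faulted, Aft trip relay degraded, Controller 2 is inoperative, Forward agitator is inoperative, Left chilled-water valve offline, Upper high-temp switch degraded}.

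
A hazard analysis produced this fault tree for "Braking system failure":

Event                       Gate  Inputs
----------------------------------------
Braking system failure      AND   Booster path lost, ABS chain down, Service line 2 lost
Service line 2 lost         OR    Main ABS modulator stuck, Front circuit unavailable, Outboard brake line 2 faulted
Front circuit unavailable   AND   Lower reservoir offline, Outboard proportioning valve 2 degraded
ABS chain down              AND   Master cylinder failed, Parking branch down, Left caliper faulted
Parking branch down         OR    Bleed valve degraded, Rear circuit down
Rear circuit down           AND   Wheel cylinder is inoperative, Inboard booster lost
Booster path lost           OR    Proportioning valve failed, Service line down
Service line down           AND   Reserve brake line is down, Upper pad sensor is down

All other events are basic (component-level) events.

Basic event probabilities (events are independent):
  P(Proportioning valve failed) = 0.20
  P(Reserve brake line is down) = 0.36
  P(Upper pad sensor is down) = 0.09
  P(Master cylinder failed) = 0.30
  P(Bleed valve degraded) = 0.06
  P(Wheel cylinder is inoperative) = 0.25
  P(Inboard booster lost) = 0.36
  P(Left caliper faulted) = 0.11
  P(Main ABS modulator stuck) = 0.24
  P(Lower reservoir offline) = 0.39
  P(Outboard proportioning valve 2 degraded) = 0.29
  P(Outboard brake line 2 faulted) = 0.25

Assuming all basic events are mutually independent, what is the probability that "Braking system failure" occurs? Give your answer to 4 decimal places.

P(Service line down) [AND] = 0.36 × 0.09 = 0.032400
P(Booster path lost) [OR] = 1 − (1−0.20) × (1−0.032400) = 0.225920
P(Rear circuit down) [AND] = 0.25 × 0.36 = 0.090000
P(Parking branch down) [OR] = 1 − (1−0.06) × (1−0.090000) = 0.144600
P(ABS chain down) [AND] = 0.30 × 0.144600 × 0.11 = 0.004772
P(Front circuit unavailable) [AND] = 0.39 × 0.29 = 0.113100
P(Service line 2 lost) [OR] = 1 − (1−0.24) × (1−0.113100) × (1−0.25) = 0.494467
P(Braking system failure) [AND] = 0.225920 × 0.004772 × 0.494467 = 0.000533
Rounded to 4 decimal places: P(Braking system failure) ≈ 0.0005.

0.0005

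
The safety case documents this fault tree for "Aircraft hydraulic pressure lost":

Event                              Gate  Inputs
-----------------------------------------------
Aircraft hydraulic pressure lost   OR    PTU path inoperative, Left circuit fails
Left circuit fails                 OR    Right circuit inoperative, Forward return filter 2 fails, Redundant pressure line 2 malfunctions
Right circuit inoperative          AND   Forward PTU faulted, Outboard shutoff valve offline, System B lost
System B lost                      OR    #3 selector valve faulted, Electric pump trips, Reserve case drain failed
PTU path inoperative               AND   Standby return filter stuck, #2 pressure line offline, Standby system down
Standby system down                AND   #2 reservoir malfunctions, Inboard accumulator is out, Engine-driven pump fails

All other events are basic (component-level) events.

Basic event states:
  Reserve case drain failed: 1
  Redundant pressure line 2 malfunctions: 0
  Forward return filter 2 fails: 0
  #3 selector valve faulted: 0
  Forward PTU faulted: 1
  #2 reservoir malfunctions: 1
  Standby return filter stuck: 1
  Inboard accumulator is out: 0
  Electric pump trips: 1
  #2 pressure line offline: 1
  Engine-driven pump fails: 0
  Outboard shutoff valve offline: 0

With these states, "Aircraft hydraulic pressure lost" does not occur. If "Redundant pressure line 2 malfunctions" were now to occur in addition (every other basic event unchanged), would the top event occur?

Counterfactual: set "Redundant pressure line 2 malfunctions" to occurred.
Standby system down [AND]: #2 reservoir malfunctions=occurs, Inboard accumulator is out=not, Engine-driven pump fails=not → not all inputs occur → does not occur.
PTU path inoperative [AND]: Standby return filter stuck=occurs, #2 pressure line offline=occurs, Standby system down=not → not all inputs occur → does not occur.
System B lost [OR]: #3 selector valve faulted=not, Electric pump trips=occurs, Reserve case drain failed=occurs → at least one input occurs → occurs.
Right circuit inoperative [AND]: Forward PTU faulted=occurs, Outboard shutoff valve offline=not, System B lost=occurs → not all inputs occur → does not occur.
Left circuit fails [OR]: Right circuit inoperative=not, Forward return filter 2 fails=not, Redundant pressure line 2 malfunctions=occurs → at least one input occurs → occurs.
Aircraft hydraulic pressure lost [OR]: PTU path inoperative=not, Left circuit fails=occurs → at least one input occurs → occurs.

Yes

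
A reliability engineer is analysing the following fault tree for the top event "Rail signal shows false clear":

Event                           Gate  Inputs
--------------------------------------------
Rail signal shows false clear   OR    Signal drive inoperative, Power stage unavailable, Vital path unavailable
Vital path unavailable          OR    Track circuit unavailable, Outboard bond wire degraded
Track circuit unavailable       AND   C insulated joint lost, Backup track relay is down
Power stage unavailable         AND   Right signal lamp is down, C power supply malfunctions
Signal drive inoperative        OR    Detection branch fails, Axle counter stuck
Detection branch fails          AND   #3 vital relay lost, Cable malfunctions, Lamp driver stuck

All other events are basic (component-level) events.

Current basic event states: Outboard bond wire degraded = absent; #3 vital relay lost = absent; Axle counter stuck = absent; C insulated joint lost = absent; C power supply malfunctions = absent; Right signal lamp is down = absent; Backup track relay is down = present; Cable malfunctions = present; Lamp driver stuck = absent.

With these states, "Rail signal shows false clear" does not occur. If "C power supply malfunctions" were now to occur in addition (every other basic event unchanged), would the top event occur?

Counterfactual: set "C power supply malfunctions" to occurred.
Detection branch fails [AND]: #3 vital relay lost=not, Cable malfunctions=occurs, Lamp driver stuck=not → not all inputs occur → does not occur.
Signal drive inoperative [OR]: Detection branch fails=not, Axle counter stuck=not → no input occurs → does not occur.
Power stage unavailable [AND]: Right signal lamp is down=not, C power supply malfunctions=occurs → not all inputs occur → does not occur.
Track circuit unavailable [AND]: C insulated joint lost=not, Backup track relay is down=occurs → not all inputs occur → does not occur.
Vital path unavailable [OR]: Track circuit unavailable=not, Outboard bond wire degraded=not → no input occurs → does not occur.
Rail signal shows false clear [OR]: Signal drive inoperative=not, Power stage unavailable=not, Vital path unavailable=not → no input occurs → does not occur.

No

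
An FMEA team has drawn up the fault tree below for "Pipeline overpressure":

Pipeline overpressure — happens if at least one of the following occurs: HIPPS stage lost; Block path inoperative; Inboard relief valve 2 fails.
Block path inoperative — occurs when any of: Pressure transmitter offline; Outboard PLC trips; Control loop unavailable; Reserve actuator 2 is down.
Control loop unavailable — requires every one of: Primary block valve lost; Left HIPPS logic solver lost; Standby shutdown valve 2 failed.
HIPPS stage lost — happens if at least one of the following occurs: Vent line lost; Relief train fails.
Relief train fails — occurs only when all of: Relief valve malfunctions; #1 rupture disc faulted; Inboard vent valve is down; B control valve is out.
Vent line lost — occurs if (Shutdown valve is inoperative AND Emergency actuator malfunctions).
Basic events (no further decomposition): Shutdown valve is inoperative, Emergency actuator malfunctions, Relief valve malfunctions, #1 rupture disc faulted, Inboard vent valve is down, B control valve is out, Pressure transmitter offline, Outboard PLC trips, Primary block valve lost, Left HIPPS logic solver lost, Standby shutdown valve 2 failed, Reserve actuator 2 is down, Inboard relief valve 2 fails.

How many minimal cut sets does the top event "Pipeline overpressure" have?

Vent line lost [AND]: one cut set from each child combined → 1 × 1 = 1 cut set(s).
Relief train fails [AND]: one cut set from each child combined → 1 × 1 × 1 × 1 = 1 cut set(s).
HIPPS stage lost [OR]: union of children's cut sets → 2 cut set(s).
Control loop unavailable [AND]: one cut set from each child combined → 1 × 1 × 1 = 1 cut set(s).
Block path inoperative [OR]: union of children's cut sets → 4 cut set(s).
Pipeline overpressure [OR]: union of children's cut sets → 7 cut set(s).
Minimal cut sets: {Emergency actuator malfunctions, Shutdown valve is inoperative}; {#1 rupture disc faulted, B control valve is out, Inboard vent valve is down, Relief valve malfunctions}; {Pressure transmitter offline}; {Outboard PLC trips}; {Left HIPPS logic solver lost, Primary block valve lost, Standby shutdown valve 2 failed}; {Reserve actuator 2 is down}; {Inboard relief valve 2 fails}.

7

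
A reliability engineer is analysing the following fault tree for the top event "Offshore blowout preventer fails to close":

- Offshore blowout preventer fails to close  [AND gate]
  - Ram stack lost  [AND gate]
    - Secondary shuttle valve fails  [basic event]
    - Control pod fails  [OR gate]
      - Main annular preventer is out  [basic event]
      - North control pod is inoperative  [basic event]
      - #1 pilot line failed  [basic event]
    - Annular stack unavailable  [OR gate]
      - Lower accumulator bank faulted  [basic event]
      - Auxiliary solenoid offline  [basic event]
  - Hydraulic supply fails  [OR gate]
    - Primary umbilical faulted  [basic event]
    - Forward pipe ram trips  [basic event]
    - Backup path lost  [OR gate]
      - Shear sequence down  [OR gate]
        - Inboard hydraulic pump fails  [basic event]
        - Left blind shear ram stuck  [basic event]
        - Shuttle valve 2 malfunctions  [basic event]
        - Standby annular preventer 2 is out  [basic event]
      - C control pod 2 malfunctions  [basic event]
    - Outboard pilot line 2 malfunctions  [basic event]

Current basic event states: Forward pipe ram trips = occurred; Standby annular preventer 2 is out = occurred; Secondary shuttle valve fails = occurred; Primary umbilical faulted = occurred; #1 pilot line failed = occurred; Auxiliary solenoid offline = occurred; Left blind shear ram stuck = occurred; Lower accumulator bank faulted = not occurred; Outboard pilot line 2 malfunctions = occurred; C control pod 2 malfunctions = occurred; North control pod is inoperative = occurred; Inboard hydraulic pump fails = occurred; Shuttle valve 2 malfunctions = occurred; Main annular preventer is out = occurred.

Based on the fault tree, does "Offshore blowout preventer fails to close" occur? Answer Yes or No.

Yes

Control pod fails [OR]: Main annular preventer is out=occurs, North control pod is inoperative=occurs, #1 pilot line failed=occurs → at least one input occurs → occurs.
Annular stack unavailable [OR]: Lower accumulator bank faulted=not, Auxiliary solenoid offline=occurs → at least one input occurs → occurs.
Ram stack lost [AND]: Secondary shuttle valve fails=occurs, Control pod fails=occurs, Annular stack unavailable=occurs → all inputs occur → occurs.
Shear sequence down [OR]: Inboard hydraulic pump fails=occurs, Left blind shear ram stuck=occurs, Shuttle valve 2 malfunctions=occurs, Standby annular preventer 2 is out=occurs → at least one input occurs → occurs.
Backup path lost [OR]: Shear sequence down=occurs, C control pod 2 malfunctions=occurs → at least one input occurs → occurs.
Hydraulic supply fails [OR]: Primary umbilical faulted=occurs, Forward pipe ram trips=occurs, Backup path lost=occurs, Outboard pilot line 2 malfunctions=occurs → at least one input occurs → occurs.
Offshore blowout preventer fails to close [AND]: Ram stack lost=occurs, Hydraulic supply fails=occurs → all inputs occur → occurs.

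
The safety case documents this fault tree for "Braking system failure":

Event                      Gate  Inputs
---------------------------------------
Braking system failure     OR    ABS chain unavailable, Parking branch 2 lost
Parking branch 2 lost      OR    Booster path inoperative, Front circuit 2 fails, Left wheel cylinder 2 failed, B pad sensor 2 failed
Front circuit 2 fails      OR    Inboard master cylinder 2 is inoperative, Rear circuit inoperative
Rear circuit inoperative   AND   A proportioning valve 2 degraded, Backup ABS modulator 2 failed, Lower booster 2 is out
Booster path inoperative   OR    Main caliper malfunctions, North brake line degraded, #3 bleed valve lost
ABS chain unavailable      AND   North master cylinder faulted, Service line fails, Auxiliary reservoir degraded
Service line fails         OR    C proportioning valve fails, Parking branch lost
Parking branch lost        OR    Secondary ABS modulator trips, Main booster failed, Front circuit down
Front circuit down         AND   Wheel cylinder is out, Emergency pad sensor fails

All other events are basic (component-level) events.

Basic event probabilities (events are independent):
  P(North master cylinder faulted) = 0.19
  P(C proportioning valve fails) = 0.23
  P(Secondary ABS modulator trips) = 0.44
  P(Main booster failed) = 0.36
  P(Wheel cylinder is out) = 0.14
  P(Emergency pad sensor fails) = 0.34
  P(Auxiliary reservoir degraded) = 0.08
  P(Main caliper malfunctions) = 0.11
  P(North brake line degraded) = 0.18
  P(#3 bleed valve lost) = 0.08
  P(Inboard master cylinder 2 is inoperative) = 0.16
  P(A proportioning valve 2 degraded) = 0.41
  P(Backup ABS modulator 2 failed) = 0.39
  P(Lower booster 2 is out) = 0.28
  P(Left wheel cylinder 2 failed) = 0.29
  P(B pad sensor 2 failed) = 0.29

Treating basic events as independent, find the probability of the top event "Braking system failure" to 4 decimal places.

P(Front circuit down) [AND] = 0.14 × 0.34 = 0.047600
P(Parking branch lost) [OR] = 1 − (1−0.44) × (1−0.36) × (1−0.047600) = 0.658660
P(Service line fails) [OR] = 1 − (1−0.23) × (1−0.658660) = 0.737168
P(ABS chain unavailable) [AND] = 0.19 × 0.737168 × 0.08 = 0.011205
P(Booster path inoperative) [OR] = 1 − (1−0.11) × (1−0.18) × (1−0.08) = 0.328584
P(Rear circuit inoperative) [AND] = 0.41 × 0.39 × 0.28 = 0.044772
P(Front circuit 2 fails) [OR] = 1 − (1−0.16) × (1−0.044772) = 0.197608
P(Parking branch 2 lost) [OR] = 1 − (1−0.328584) × (1−0.197608) × (1−0.29) × (1−0.29) = 0.728422
P(Braking system failure) [OR] = 1 − (1−0.011205) × (1−0.728422) = 0.731465
Rounded to 4 decimal places: P(Braking system failure) ≈ 0.7315.

0.7315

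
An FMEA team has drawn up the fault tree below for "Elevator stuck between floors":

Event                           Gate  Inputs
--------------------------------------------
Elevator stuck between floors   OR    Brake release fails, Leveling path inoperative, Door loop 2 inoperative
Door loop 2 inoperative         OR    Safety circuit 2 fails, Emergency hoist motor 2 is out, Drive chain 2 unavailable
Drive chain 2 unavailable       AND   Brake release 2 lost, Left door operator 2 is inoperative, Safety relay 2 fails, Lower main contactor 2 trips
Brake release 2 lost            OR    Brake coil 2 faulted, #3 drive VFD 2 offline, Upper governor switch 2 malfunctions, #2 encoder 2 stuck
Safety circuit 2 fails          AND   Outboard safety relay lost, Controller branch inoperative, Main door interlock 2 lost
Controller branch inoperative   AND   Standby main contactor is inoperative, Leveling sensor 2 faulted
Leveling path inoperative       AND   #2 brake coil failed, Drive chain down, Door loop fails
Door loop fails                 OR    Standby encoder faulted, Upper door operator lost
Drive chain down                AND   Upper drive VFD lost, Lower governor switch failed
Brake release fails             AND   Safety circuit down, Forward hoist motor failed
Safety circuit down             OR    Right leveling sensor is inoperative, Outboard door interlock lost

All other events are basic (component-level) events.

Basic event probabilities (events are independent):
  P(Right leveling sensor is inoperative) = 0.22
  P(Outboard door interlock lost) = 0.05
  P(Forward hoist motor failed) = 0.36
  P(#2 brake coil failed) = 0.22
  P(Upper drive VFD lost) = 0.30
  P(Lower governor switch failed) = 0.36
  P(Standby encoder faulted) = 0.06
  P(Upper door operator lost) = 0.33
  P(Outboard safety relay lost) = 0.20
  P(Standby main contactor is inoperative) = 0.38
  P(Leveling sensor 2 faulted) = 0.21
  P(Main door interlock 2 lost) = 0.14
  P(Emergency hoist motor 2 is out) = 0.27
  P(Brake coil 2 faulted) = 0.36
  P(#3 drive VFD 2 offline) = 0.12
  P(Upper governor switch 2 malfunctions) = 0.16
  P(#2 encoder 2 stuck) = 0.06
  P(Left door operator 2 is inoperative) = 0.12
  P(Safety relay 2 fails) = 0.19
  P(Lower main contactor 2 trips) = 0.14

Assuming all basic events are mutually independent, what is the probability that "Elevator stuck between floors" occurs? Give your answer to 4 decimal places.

0.3465

P(Safety circuit down) [OR] = 1 − (1−0.22) × (1−0.05) = 0.259000
P(Brake release fails) [AND] = 0.259000 × 0.36 = 0.093240
P(Drive chain down) [AND] = 0.30 × 0.36 = 0.108000
P(Door loop fails) [OR] = 1 − (1−0.06) × (1−0.33) = 0.370200
P(Leveling path inoperative) [AND] = 0.22 × 0.108000 × 0.370200 = 0.008796
P(Controller branch inoperative) [AND] = 0.38 × 0.21 = 0.079800
P(Safety circuit 2 fails) [AND] = 0.20 × 0.079800 × 0.14 = 0.002234
P(Brake release 2 lost) [OR] = 1 − (1−0.36) × (1−0.12) × (1−0.16) × (1−0.06) = 0.555297
P(Drive chain 2 unavailable) [AND] = 0.555297 × 0.12 × 0.19 × 0.14 = 0.001773
P(Door loop 2 inoperative) [OR] = 1 − (1−0.002234) × (1−0.27) × (1−0.001773) = 0.272922
P(Elevator stuck between floors) [OR] = 1 − (1−0.093240) × (1−0.008796) × (1−0.272922) = 0.346514
Rounded to 4 decimal places: P(Elevator stuck between floors) ≈ 0.3465.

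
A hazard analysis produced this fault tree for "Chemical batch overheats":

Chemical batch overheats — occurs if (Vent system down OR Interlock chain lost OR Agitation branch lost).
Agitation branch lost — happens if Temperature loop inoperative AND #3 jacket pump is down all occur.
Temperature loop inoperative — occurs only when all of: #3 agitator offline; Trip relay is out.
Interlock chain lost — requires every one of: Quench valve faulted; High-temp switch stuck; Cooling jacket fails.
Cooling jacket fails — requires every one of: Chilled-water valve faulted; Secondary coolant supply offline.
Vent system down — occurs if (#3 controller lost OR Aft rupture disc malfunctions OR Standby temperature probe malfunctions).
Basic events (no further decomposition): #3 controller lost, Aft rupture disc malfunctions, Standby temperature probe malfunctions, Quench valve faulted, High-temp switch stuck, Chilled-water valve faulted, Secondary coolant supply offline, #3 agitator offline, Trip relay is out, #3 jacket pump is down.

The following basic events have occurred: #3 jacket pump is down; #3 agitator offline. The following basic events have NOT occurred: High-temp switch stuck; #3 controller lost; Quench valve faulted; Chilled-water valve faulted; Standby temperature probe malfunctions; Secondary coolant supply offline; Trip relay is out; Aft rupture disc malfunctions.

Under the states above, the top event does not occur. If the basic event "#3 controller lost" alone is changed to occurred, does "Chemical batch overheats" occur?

Counterfactual: set "#3 controller lost" to occurred.
Vent system down [OR]: #3 controller lost=occurs, Aft rupture disc malfunctions=not, Standby temperature probe malfunctions=not → at least one input occurs → occurs.
Cooling jacket fails [AND]: Chilled-water valve faulted=not, Secondary coolant supply offline=not → not all inputs occur → does not occur.
Interlock chain lost [AND]: Quench valve faulted=not, High-temp switch stuck=not, Cooling jacket fails=not → not all inputs occur → does not occur.
Temperature loop inoperative [AND]: #3 agitator offline=occurs, Trip relay is out=not → not all inputs occur → does not occur.
Agitation branch lost [AND]: Temperature loop inoperative=not, #3 jacket pump is down=occurs → not all inputs occur → does not occur.
Chemical batch overheats [OR]: Vent system down=occurs, Interlock chain lost=not, Agitation branch lost=not → at least one input occurs → occurs.

Yes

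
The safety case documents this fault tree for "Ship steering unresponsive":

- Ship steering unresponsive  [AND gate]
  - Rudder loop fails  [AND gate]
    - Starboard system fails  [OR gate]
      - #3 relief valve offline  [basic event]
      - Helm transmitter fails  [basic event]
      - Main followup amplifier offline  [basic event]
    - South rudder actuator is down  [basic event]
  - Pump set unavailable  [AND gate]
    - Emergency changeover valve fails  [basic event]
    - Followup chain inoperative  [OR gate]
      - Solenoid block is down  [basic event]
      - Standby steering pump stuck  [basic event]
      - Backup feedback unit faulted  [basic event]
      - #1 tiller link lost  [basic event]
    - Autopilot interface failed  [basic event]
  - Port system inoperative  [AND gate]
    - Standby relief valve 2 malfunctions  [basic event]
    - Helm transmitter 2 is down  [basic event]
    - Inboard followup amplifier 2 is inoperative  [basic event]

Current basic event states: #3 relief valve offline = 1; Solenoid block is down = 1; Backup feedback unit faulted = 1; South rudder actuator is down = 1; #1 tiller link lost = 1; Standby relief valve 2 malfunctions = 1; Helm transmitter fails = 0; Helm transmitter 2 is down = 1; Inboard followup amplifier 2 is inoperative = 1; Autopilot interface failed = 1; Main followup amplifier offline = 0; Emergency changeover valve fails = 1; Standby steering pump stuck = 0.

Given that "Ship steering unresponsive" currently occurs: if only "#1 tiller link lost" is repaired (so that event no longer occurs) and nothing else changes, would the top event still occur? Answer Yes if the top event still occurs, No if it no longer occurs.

Yes

Counterfactual: set "#1 tiller link lost" to not occurred.
Starboard system fails [OR]: #3 relief valve offline=occurs, Helm transmitter fails=not, Main followup amplifier offline=not → at least one input occurs → occurs.
Rudder loop fails [AND]: Starboard system fails=occurs, South rudder actuator is down=occurs → all inputs occur → occurs.
Followup chain inoperative [OR]: Solenoid block is down=occurs, Standby steering pump stuck=not, Backup feedback unit faulted=occurs, #1 tiller link lost=not → at least one input occurs → occurs.
Pump set unavailable [AND]: Emergency changeover valve fails=occurs, Followup chain inoperative=occurs, Autopilot interface failed=occurs → all inputs occur → occurs.
Port system inoperative [AND]: Standby relief valve 2 malfunctions=occurs, Helm transmitter 2 is down=occurs, Inboard followup amplifier 2 is inoperative=occurs → all inputs occur → occurs.
Ship steering unresponsive [AND]: Rudder loop fails=occurs, Pump set unavailable=occurs, Port system inoperative=occurs → all inputs occur → occurs.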